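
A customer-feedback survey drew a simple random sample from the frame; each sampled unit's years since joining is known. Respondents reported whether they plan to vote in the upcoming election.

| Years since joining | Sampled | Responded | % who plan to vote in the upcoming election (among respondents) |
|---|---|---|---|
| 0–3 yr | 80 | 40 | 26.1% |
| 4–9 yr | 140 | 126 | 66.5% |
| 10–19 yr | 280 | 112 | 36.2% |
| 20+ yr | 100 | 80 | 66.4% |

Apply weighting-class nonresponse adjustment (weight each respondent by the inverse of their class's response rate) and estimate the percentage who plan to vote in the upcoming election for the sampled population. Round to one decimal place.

47.0%

Response rates by class: 0–3 yr 40/80 = 50%, 4–9 yr 126/140 = 90%, 10–19 yr 112/280 = 40%, 20+ yr 80/100 = 80%.
Weighting each respondent by the inverse class response rate inflates each class back to its sampled size, so the class weight is n_sampled:
  0–3 yr: 80 × 26.1 = 2088
  4–9 yr: 140 × 66.5 = 9310
  10–19 yr: 280 × 36.2 = 10,136
  20+ yr: 100 × 66.4 = 6640
Adjusted estimate = 28,174 / 600 = 46.9567 → 47.0%.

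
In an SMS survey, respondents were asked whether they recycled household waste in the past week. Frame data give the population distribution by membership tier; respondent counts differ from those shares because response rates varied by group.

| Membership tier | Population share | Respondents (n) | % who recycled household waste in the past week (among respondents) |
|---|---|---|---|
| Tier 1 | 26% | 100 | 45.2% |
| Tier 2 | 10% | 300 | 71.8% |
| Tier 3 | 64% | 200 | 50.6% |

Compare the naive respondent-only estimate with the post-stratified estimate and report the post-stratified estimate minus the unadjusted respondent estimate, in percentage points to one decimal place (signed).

-9.0 percentage points

Naive respondent-only estimate (weights = respondent counts):
  (100/600)×45.2 + (300/600)×71.8 + (200/600)×50.6 = 60.3%
Post-stratifying to population shares instead:
  0.26×45.2 + 0.1×71.8 + 0.64×50.6 = 51.316%
Difference = 51.316 − 60.3 = -8.984 pp.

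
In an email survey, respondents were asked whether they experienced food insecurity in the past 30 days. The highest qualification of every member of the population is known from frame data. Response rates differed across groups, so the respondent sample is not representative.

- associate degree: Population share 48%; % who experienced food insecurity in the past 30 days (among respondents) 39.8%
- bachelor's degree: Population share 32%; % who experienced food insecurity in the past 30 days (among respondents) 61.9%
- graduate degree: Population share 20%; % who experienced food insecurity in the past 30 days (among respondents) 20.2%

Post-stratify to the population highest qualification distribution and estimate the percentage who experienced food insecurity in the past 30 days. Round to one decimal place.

43.0%

Reweight to the known highest qualification distribution:
  associate degree: 0.48 × 39.8 = 19.104
  bachelor's degree: 0.32 × 61.9 = 19.808
  graduate degree: 0.2 × 20.2 = 4.04
Post-stratified estimate = 42.952 → 43.0%.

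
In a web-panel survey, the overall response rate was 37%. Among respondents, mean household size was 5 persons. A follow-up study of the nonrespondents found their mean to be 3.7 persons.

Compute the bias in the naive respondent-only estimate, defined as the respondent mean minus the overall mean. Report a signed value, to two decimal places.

+0.82

Nonresponse fraction = 1 − 0.37 = 0.63.
Bias = (nonresponse fraction) × (respondent mean − nonrespondent mean)
     = 0.63 × (5 − 3.7) = 0.63 × 1.3 = 0.819.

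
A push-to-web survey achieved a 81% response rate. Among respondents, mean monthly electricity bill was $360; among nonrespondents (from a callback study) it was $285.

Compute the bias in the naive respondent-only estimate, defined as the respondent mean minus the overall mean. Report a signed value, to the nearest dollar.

+$14

Nonresponse fraction = 1 − 0.81 = 0.19.
Bias = (nonresponse fraction) × (respondent mean − nonrespondent mean)
     = 0.19 × (360 − 285) = 0.19 × 75 = 14.25.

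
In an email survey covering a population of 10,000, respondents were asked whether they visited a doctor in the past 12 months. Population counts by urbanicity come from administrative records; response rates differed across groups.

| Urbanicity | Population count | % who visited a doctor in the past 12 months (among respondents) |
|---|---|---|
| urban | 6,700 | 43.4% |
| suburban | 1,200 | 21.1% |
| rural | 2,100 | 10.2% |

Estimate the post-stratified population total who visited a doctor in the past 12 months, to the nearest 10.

Each cell contributes its population count × the respondent rate:
  urban: 6,700 × 43.4% = 2907.8
  suburban: 1,200 × 21.1% = 253.2
  rural: 2,100 × 10.2% = 214.2
Estimated total = 3375.2 → 3,380.

3,380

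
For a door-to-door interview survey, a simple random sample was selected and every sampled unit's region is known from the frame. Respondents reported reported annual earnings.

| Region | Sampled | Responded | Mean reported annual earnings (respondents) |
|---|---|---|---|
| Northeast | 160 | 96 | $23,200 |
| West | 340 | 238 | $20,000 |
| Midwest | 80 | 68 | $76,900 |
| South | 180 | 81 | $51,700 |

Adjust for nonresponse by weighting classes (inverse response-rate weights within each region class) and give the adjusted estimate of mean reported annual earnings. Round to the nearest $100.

Class response rates: Northeast 96/160 = 60%, West 238/340 = 70%, Midwest 68/80 = 85%, South 81/180 = 45%.
Weighting each respondent by the inverse class response rate inflates each class back to its sampled size, so the class weight is n_sampled:
  Northeast: 160 × 23,200 = 3,712,000
  West: 340 × 20,000 = 6,800,000
  Midwest: 80 × 76,900 = 6,152,000
  South: 180 × 51,700 = 9,306,000
Adjusted estimate = 25,970,000 / 760 = 34171.1 → $34,200.

$34,200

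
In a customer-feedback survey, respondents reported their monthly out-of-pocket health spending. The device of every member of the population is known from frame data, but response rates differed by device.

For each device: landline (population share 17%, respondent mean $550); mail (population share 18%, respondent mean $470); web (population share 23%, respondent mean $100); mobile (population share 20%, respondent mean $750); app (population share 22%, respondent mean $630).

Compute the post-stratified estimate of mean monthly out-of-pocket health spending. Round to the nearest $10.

$490

Each cell contributes population-share × respondent value:
  landline: 0.17 × 550 = 93.5
  mail: 0.18 × 470 = 84.6
  web: 0.23 × 100 = 23
  mobile: 0.2 × 750 = 150
  app: 0.22 × 630 = 138.6
Post-stratified estimate = 489.7 → $490.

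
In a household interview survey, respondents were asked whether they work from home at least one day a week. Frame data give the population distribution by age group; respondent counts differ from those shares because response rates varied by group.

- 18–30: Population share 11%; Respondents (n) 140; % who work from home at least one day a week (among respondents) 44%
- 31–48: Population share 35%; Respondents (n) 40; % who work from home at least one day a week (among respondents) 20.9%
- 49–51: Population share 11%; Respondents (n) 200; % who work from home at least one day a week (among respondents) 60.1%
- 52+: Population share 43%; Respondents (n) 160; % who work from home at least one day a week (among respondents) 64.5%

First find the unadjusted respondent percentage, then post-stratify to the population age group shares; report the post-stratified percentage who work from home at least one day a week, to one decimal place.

Without adjustment, the pooled respondent share is:
  (140/540)×44 + (40/540)×20.9 + (200/540)×60.1 + (160/540)×64.5 = 54.3259%
Reweighting by population age group shares:
  0.11×44 + 0.35×20.9 + 0.11×60.1 + 0.43×64.5 = 46.501%

46.5%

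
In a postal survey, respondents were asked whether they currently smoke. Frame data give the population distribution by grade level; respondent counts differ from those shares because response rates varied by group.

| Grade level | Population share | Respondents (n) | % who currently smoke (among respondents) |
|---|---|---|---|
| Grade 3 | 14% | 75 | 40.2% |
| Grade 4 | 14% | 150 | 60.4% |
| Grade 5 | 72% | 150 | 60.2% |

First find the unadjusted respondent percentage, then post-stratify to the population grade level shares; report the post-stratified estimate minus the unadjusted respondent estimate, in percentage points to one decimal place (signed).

Unadjusted (pooled respondent) estimate weights by respondent counts:
  (75/375)×40.2 + (150/375)×60.4 + (150/375)×60.2 = 56.28%
Reweighting by population grade level shares:
  0.14×40.2 + 0.14×60.4 + 0.72×60.2 = 57.428%
Difference = 57.428 − 56.28 = 1.148 pp.

+1.1 percentage points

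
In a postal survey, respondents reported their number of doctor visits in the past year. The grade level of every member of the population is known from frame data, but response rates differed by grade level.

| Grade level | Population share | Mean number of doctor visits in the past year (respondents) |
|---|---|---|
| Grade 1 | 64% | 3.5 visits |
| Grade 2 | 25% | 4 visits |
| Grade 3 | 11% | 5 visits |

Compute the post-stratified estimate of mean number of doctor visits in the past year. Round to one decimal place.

3.8

Reweight to the known grade level distribution:
  Grade 1: 0.64 × 3.5 = 2.24
  Grade 2: 0.25 × 4 = 1
  Grade 3: 0.11 × 5 = 0.55
Post-stratified estimate = 3.79 → 3.8.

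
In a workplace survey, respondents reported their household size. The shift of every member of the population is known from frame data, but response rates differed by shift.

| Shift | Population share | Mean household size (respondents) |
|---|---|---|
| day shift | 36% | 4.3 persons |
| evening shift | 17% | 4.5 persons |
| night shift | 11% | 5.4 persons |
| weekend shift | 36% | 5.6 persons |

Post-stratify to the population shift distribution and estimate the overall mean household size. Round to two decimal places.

4.92

Reweight to the known shift distribution:
  day shift: 0.36 × 4.3 = 1.548
  evening shift: 0.17 × 4.5 = 0.765
  night shift: 0.11 × 5.4 = 0.594
  weekend shift: 0.36 × 5.6 = 2.016
Post-stratified estimate = 4.923 → 4.92.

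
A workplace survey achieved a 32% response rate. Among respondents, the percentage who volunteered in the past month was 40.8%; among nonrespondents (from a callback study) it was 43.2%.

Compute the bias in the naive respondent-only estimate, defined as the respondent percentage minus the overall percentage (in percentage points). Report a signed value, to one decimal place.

-1.6 percentage points

Nonresponse fraction = 1 − 0.32 = 0.68.
Bias = (nonresponse fraction) × (respondent percentage − nonrespondent percentage)
     = 0.68 × (40.8 − 43.2) = 0.68 × -2.4 = -1.632.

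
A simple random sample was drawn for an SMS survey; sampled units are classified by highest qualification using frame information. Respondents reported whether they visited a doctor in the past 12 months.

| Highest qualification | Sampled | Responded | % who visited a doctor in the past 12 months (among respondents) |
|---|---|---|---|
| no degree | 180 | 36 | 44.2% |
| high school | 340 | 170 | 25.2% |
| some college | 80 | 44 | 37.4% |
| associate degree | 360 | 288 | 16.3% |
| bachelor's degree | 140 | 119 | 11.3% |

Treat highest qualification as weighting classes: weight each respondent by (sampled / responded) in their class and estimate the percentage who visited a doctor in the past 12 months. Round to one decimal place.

24.5%

Response rates by class: no degree 36/180 = 20%, high school 170/340 = 50%, some college 44/80 = 55%, associate degree 288/360 = 80%, bachelor's degree 119/140 = 85%.
With weight = n_sampled/n_responded per class, the weighted class total is n_sampled:
  no degree: 180 × 44.2 = 7956
  high school: 340 × 25.2 = 8568
  some college: 80 × 37.4 = 2992
  associate degree: 360 × 16.3 = 5868
  bachelor's degree: 140 × 11.3 = 1582
Adjusted estimate = 26,966 / 1,100 = 24.5145 → 24.5%.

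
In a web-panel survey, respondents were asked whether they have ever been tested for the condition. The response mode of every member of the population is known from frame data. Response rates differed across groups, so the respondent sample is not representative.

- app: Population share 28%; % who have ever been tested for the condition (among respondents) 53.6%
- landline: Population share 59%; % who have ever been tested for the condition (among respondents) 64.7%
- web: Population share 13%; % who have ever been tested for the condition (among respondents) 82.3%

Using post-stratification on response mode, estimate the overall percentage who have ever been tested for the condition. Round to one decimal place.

Each cell contributes population-share × respondent value:
  app: 0.28 × 53.6 = 15.008
  landline: 0.59 × 64.7 = 38.173
  web: 0.13 × 82.3 = 10.699
Post-stratified estimate = 63.88 → 63.9%.

63.9%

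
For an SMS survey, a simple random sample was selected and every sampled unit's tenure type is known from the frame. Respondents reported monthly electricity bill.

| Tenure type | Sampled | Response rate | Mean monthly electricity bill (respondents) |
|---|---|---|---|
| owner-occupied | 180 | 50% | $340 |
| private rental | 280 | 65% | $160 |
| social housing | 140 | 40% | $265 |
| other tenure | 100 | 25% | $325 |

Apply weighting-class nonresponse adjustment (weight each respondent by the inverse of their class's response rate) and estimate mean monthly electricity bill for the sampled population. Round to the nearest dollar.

With weight = n_sampled/n_responded per class, the weighted class total is n_sampled:
  owner-occupied: 180 × 340 = 61,200
  private rental: 280 × 160 = 44,800
  social housing: 140 × 265 = 37,100
  other tenure: 100 × 325 = 32,500
Adjusted estimate = 175,600 / 700 = 250.857 → $251.

$251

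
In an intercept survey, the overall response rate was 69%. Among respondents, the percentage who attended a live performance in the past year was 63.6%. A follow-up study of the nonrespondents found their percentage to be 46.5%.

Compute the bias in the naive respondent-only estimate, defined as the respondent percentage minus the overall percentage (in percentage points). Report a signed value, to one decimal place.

+5.3 percentage points

Nonresponse fraction = 1 − 0.69 = 0.31.
Bias = (nonresponse fraction) × (respondent percentage − nonrespondent percentage)
     = 0.31 × (63.6 − 46.5) = 0.31 × 17.1 = 5.301.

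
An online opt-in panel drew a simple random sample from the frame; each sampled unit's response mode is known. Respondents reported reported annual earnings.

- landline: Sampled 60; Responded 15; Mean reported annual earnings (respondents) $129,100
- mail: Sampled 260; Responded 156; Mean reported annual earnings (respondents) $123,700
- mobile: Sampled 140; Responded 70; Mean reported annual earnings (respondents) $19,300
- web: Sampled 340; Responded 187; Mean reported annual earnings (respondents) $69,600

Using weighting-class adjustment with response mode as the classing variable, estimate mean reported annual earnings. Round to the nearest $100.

$82,800

Class response rates: landline 15/60 = 25%, mail 156/260 = 60%, mobile 70/140 = 50%, web 187/340 = 55%.
Each respondent's weight = sampled/responded in their class; summing within a class gives n_sampled, so:
  landline: 60 × 129,100 = 7,746,000
  mail: 260 × 123,700 = 32,162,000
  mobile: 140 × 19,300 = 2,702,000
  web: 340 × 69,600 = 23,664,000
Adjusted estimate = 66,274,000 / 800 = 82842.5 → $82,800.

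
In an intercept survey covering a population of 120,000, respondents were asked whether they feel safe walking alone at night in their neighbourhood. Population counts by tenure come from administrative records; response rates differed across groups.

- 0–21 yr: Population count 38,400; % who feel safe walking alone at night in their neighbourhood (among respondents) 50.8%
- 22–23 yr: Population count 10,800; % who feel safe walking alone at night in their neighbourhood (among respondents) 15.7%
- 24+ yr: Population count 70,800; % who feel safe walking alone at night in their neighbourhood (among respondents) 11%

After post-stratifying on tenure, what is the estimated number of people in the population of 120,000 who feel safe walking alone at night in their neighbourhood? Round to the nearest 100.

Apply each group's respondent rate to its population count:
  0–21 yr: 38,400 × 50.8% = 19507.2
  22–23 yr: 10,800 × 15.7% = 1695.6
  24+ yr: 70,800 × 11% = 7788
Estimated total = 28990.8 → 29,000.

29,000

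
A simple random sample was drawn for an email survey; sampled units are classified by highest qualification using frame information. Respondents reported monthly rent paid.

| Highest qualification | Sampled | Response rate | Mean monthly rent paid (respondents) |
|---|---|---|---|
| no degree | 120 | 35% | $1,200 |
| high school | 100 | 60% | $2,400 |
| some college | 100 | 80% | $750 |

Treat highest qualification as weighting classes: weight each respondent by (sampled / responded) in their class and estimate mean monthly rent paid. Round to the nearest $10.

Weighting each respondent by the inverse class response rate inflates each class back to its sampled size, so the class weight is n_sampled:
  no degree: 120 × 1200 = 144,000
  high school: 100 × 2400 = 240,000
  some college: 100 × 750 = 75,000
Adjusted estimate = 459,000 / 320 = 1434.38 → $1,430.

$1,430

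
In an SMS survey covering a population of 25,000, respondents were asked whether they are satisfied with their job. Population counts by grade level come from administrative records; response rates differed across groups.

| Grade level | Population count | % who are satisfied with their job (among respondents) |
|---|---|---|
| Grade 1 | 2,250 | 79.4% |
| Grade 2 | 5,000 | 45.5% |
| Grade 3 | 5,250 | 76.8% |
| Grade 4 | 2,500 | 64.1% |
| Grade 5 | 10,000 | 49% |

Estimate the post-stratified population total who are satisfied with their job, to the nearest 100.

14,600

Apply each group's respondent rate to its population count:
  Grade 1: 2,250 × 79.4% = 1786.5
  Grade 2: 5,000 × 45.5% = 2275
  Grade 3: 5,250 × 76.8% = 4032
  Grade 4: 2,500 × 64.1% = 1602.5
  Grade 5: 10,000 × 49% = 4900
Estimated total = 14,596 → 14,600.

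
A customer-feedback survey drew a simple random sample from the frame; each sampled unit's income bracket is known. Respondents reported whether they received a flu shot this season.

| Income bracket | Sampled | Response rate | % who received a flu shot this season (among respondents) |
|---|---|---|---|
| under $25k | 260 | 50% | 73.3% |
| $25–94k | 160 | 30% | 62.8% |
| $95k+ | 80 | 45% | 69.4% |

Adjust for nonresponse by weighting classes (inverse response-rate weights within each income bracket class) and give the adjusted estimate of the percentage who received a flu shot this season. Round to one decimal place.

Inverse-response-rate weighting restores each class to its sampled count, so class totals weight by n_sampled:
  under $25k: 260 × 73.3 = 19,058
  $25–94k: 160 × 62.8 = 10,048
  $95k+: 80 × 69.4 = 5552
Adjusted estimate = 34,658 / 500 = 69.316 → 69.3%.

69.3%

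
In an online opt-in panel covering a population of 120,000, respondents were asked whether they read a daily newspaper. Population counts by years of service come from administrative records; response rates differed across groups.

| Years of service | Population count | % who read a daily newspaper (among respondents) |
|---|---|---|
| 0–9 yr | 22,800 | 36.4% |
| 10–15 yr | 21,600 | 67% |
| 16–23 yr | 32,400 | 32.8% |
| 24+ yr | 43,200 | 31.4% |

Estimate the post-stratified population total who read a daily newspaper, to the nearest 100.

Each cell contributes its population count × the respondent rate:
  0–9 yr: 22,800 × 36.4% = 8299.2
  10–15 yr: 21,600 × 67% = 14,472
  16–23 yr: 32,400 × 32.8% = 10627.2
  24+ yr: 43,200 × 31.4% = 13564.8
Estimated total = 46963.2 → 47,000.

47,000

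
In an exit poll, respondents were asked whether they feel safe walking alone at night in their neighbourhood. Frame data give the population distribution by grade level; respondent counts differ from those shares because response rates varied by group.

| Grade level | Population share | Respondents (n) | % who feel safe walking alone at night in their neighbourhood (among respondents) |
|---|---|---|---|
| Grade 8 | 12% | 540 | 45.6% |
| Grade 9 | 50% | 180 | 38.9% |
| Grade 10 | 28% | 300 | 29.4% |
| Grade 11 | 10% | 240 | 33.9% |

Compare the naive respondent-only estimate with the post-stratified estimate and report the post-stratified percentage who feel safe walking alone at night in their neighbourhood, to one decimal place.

36.5%

Unadjusted (pooled respondent) estimate weights by respondent counts:
  (540/1260)×45.6 + (180/1260)×38.9 + (300/1260)×29.4 + (240/1260)×33.9 = 38.5571%
Post-stratifying to population shares instead:
  0.12×45.6 + 0.5×38.9 + 0.28×29.4 + 0.1×33.9 = 36.544%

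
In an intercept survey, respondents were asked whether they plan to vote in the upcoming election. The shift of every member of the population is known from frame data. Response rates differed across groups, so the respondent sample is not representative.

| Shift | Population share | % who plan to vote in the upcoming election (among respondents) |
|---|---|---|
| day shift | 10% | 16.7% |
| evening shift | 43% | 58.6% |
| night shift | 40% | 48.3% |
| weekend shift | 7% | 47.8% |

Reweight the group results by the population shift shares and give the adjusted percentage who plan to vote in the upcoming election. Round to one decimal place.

Each cell contributes population-share × respondent value:
  day shift: 0.1 × 16.7 = 1.67
  evening shift: 0.43 × 58.6 = 25.198
  night shift: 0.4 × 48.3 = 19.32
  weekend shift: 0.07 × 47.8 = 3.346
Post-stratified estimate = 49.534 → 49.5%.

49.5%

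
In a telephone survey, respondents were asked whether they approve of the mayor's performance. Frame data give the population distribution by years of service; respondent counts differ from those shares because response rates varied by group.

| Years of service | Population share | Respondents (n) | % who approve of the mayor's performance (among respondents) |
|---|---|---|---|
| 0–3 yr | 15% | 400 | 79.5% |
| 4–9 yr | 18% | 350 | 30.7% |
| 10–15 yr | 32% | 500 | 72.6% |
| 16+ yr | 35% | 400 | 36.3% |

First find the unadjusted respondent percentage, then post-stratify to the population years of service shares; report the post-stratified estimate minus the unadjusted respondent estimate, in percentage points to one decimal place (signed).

-3.2 percentage points

Without adjustment, the pooled respondent share is:
  (400/1650)×79.5 + (350/1650)×30.7 + (500/1650)×72.6 + (400/1650)×36.3 = 56.5848%
Post-stratified estimate weights by population shares:
  0.15×79.5 + 0.18×30.7 + 0.32×72.6 + 0.35×36.3 = 53.388%
Difference = 53.388 − 56.5848 = -3.1968 pp.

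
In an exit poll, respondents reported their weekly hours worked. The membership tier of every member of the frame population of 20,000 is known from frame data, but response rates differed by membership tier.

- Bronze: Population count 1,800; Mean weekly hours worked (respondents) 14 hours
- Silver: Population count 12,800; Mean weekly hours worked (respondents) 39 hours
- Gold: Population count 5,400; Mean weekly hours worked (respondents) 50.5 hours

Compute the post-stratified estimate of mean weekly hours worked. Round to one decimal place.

39.9

Each cell contributes population-share × respondent value:
  Bronze: (1,800/20,000) × 14 = 1.26
  Silver: (12,800/20,000) × 39 = 24.96
  Gold: (5,400/20,000) × 50.5 = 13.635
Post-stratified estimate = 39.855 → 39.9.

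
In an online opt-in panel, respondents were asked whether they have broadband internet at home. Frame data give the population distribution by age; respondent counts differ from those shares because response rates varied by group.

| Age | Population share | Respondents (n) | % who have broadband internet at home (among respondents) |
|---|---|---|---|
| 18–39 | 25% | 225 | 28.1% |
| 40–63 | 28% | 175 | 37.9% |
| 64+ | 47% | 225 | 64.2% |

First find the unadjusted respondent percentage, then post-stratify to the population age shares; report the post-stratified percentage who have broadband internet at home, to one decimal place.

Without adjustment, the pooled respondent share is:
  (225/625)×28.1 + (175/625)×37.9 + (225/625)×64.2 = 43.84%
Post-stratified estimate weights by population shares:
  0.25×28.1 + 0.28×37.9 + 0.47×64.2 = 47.811%

47.8%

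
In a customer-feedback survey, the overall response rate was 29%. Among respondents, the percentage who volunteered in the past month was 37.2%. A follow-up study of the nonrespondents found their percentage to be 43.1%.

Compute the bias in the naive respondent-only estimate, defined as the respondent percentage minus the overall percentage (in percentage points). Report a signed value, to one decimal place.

-4.2 percentage points

Nonresponse fraction = 1 − 0.29 = 0.71.
Bias = (nonresponse fraction) × (respondent percentage − nonrespondent percentage)
     = 0.71 × (37.2 − 43.1) = 0.71 × -5.9 = -4.189.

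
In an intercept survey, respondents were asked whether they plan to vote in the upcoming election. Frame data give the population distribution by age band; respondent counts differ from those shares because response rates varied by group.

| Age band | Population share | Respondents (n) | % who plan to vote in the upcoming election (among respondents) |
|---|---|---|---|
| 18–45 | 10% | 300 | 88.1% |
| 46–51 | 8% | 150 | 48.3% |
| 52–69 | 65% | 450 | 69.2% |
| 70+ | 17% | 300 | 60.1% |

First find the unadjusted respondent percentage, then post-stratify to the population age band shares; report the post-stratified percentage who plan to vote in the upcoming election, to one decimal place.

Unadjusted (pooled respondent) estimate weights by respondent counts:
  (300/1200)×88.1 + (150/1200)×48.3 + (450/1200)×69.2 + (300/1200)×60.1 = 69.0375%
Post-stratifying to population shares instead:
  0.1×88.1 + 0.08×48.3 + 0.65×69.2 + 0.17×60.1 = 67.871%

67.9%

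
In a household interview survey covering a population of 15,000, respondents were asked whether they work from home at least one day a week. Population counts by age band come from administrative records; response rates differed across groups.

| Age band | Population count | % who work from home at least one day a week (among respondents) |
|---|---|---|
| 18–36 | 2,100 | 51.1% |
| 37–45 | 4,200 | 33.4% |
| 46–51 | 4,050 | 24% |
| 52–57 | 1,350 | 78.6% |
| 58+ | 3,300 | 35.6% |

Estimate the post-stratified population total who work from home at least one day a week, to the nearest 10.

5,680

Estimated count per cell = population count × respondent percentage:
  18–36: 2,100 × 51.1% = 1073.1
  37–45: 4,200 × 33.4% = 1402.8
  46–51: 4,050 × 24% = 972
  52–57: 1,350 × 78.6% = 1061.1
  58+: 3,300 × 35.6% = 1174.8
Estimated total = 5683.8 → 5,680.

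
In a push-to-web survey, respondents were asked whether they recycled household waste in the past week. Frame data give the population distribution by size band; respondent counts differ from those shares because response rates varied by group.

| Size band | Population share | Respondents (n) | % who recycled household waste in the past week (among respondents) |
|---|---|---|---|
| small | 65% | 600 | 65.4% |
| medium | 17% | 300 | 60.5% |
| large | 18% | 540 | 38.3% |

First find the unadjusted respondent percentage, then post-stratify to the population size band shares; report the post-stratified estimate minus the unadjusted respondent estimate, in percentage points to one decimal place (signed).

+5.5 percentage points

Naive respondent-only estimate (weights = respondent counts):
  (600/1440)×65.4 + (300/1440)×60.5 + (540/1440)×38.3 = 54.2167%
Post-stratified estimate weights by population shares:
  0.65×65.4 + 0.17×60.5 + 0.18×38.3 = 59.689%
Difference = 59.689 − 54.2167 = 5.4723 pp.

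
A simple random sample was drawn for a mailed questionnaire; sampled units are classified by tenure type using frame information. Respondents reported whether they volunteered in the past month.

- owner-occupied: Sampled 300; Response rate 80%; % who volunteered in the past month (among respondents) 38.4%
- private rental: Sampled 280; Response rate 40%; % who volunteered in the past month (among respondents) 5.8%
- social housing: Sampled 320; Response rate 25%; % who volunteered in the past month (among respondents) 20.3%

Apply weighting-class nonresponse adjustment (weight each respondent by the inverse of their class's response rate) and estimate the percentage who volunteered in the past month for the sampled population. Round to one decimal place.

Each respondent's weight = sampled/responded in their class; summing within a class gives n_sampled, so:
  owner-occupied: 300 × 38.4 = 11,520
  private rental: 280 × 5.8 = 1624
  social housing: 320 × 20.3 = 6496
Adjusted estimate = 19,640 / 900 = 21.8222 → 21.8%.

21.8%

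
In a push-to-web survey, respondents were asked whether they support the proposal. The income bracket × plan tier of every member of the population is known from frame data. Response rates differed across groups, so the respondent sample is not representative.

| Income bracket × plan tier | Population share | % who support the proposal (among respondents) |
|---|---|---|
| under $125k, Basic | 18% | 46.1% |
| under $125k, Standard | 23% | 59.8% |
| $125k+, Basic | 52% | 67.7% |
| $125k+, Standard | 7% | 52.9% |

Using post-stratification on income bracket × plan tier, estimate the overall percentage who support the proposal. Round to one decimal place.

61.0%

Post-stratification weights by population share, not respondent share:
  under $125k, Basic: 0.18 × 46.1 = 8.298
  under $125k, Standard: 0.23 × 59.8 = 13.754
  $125k+, Basic: 0.52 × 67.7 = 35.204
  $125k+, Standard: 0.07 × 52.9 = 3.703
Post-stratified estimate = 60.959 → 61.0%.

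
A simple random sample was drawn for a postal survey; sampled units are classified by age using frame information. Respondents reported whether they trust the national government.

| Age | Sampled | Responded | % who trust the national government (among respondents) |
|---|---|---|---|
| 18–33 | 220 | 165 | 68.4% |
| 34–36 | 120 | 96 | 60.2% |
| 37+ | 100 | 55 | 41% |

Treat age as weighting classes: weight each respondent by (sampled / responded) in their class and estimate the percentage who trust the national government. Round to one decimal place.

Class response rates: 18–33 165/220 = 75%, 34–36 96/120 = 80%, 37+ 55/100 = 55%.
Inverse-response-rate weighting restores each class to its sampled count, so class totals weight by n_sampled:
  18–33: 220 × 68.4 = 15048
  34–36: 120 × 60.2 = 7224
  37+: 100 × 41 = 4100
Adjusted estimate = 26,372 / 440 = 59.9364 → 59.9%.

59.9%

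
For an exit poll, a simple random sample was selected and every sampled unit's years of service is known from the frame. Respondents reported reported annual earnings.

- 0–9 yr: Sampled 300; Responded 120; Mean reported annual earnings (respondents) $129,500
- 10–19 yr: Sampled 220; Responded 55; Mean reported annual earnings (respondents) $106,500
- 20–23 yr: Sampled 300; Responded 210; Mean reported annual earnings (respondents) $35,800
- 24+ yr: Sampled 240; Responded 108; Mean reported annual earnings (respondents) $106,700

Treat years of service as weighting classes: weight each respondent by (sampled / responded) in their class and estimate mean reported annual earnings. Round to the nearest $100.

$93,000

Class response rates: 0–9 yr 120/300 = 40%, 10–19 yr 55/220 = 25%, 20–23 yr 210/300 = 70%, 24+ yr 108/240 = 45%.
Weighting each respondent by the inverse class response rate inflates each class back to its sampled size, so the class weight is n_sampled:
  0–9 yr: 300 × 129,500 = 38,850,000
  10–19 yr: 220 × 106,500 = 23,430,000
  20–23 yr: 300 × 35,800 = 10,740,000
  24+ yr: 240 × 106,700 = 25,608,000
Adjusted estimate = 98,628,000 / 1,060 = 93045.3 → $93,000.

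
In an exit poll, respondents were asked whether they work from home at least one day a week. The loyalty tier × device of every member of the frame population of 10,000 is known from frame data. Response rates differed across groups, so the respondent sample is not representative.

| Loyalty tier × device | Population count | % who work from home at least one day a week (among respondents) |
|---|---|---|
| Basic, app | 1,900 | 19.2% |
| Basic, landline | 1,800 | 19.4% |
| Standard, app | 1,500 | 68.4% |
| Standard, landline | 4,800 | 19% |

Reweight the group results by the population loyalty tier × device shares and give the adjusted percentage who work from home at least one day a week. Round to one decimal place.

Post-stratification weights by population share, not respondent share:
  Basic, app: (1,900/10,000) × 19.2 = 3.648
  Basic, landline: (1,800/10,000) × 19.4 = 3.492
  Standard, app: (1,500/10,000) × 68.4 = 10.26
  Standard, landline: (4,800/10,000) × 19 = 9.12
Post-stratified estimate = 26.52 → 26.5%.

26.5%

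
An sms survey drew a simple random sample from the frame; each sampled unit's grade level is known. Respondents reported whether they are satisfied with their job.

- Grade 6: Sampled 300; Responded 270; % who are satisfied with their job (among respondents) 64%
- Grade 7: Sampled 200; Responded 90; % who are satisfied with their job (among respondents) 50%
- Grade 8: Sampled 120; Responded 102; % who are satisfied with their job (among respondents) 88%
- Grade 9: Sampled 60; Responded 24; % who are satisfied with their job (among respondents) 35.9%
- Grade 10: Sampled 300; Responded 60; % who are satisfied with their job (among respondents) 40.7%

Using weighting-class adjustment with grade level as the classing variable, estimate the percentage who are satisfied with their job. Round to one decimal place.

Response rates by class: Grade 6 270/300 = 90%, Grade 7 90/200 = 45%, Grade 8 102/120 = 85%, Grade 9 24/60 = 40%, Grade 10 60/300 = 20%.
Each respondent's weight = sampled/responded in their class; summing within a class gives n_sampled, so:
  Grade 6: 300 × 64 = 19,200
  Grade 7: 200 × 50 = 10,000
  Grade 8: 120 × 88 = 10,560
  Grade 9: 60 × 35.9 = 2154
  Grade 10: 300 × 40.7 = 12,210
Adjusted estimate = 54,124 / 980 = 55.2286 → 55.2%.

55.2%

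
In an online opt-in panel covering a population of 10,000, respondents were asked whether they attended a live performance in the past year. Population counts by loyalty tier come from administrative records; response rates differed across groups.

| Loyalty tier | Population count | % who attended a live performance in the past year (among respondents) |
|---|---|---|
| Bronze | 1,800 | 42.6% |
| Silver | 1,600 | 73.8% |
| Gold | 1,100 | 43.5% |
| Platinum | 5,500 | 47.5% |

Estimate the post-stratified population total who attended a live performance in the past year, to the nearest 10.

Each cell contributes its population count × the respondent rate:
  Bronze: 1,800 × 42.6% = 766.8
  Silver: 1,600 × 73.8% = 1180.8
  Gold: 1,100 × 43.5% = 478.5
  Platinum: 5,500 × 47.5% = 2612.5
Estimated total = 5038.6 → 5,040.

5,040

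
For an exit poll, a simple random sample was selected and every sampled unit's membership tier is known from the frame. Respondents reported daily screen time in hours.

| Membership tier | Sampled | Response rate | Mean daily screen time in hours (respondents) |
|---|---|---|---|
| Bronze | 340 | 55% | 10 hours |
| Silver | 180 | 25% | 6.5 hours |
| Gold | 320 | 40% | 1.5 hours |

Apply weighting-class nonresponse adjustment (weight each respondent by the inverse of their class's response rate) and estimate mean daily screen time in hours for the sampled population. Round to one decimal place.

Inverse-response-rate weighting restores each class to its sampled count, so class totals weight by n_sampled:
  Bronze: 340 × 10 = 3400
  Silver: 180 × 6.5 = 1170
  Gold: 320 × 1.5 = 480
Adjusted estimate = 5050 / 840 = 6.0119 → 6.0.

6.0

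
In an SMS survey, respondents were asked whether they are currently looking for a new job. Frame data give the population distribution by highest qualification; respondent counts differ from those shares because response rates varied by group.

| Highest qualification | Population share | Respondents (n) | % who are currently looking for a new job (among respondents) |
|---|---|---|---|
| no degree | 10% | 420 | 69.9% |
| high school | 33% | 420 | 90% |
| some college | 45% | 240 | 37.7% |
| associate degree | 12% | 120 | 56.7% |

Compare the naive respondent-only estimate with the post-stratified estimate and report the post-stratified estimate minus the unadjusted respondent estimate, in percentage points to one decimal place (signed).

-8.7 percentage points

Naive respondent-only estimate (weights = respondent counts):
  (420/1200)×69.9 + (420/1200)×90 + (240/1200)×37.7 + (120/1200)×56.7 = 69.175%
Post-stratifying to population shares instead:
  0.1×69.9 + 0.33×90 + 0.45×37.7 + 0.12×56.7 = 60.459%
Difference = 60.459 − 69.175 = -8.716 pp.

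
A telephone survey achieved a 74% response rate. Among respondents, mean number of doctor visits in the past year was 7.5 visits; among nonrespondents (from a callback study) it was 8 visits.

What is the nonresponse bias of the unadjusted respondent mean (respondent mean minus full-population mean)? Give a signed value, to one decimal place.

-0.1

Nonresponse fraction = 1 − 0.74 = 0.26.
Bias = (nonresponse fraction) × (respondent mean − nonrespondent mean)
     = 0.26 × (7.5 − 8) = 0.26 × -0.5 = -0.13.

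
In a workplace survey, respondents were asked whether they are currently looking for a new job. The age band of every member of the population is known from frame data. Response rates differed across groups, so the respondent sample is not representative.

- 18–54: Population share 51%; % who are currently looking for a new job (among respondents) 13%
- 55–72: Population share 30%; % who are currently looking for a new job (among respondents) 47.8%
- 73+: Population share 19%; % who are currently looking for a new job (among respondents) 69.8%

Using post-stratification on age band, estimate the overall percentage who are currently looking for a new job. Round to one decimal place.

34.2%

Post-stratification weights by population share, not respondent share:
  18–54: 0.51 × 13 = 6.63
  55–72: 0.3 × 47.8 = 14.34
  73+: 0.19 × 69.8 = 13.262
Post-stratified estimate = 34.232 → 34.2%.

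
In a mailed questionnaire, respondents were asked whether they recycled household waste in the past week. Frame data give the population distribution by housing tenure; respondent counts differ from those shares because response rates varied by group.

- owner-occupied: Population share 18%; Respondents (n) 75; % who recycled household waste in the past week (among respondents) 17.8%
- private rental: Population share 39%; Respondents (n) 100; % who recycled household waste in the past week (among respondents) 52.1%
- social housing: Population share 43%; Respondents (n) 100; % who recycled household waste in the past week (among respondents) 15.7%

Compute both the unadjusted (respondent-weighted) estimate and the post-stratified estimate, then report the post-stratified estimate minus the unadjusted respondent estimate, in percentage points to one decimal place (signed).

Without adjustment, the pooled respondent share is:
  (75/275)×17.8 + (100/275)×52.1 + (100/275)×15.7 = 29.5091%
Post-stratifying to population shares instead:
  0.18×17.8 + 0.39×52.1 + 0.43×15.7 = 30.274%
Difference = 30.274 − 29.5091 = 0.7649 pp.

+0.8 percentage points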